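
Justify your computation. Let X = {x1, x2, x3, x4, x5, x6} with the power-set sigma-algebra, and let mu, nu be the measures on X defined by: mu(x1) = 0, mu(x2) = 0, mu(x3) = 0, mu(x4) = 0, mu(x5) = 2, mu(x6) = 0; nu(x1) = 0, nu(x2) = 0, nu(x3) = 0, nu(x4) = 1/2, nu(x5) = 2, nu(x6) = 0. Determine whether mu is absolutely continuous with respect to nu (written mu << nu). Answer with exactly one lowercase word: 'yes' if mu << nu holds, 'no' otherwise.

mu << nu means: every nu-null measurable set is also mu-null; equivalently, for every atom x, if nu({x}) = 0 then mu({x}) = 0.
Checking each atom:
  x1: nu = 0, mu = 0 -> consistent with mu << nu.
  x2: nu = 0, mu = 0 -> consistent with mu << nu.
  x3: nu = 0, mu = 0 -> consistent with mu << nu.
  x4: nu = 1/2 > 0 -> no constraint.
  x5: nu = 2 > 0 -> no constraint.
  x6: nu = 0, mu = 0 -> consistent with mu << nu.
No atom violates the condition. Therefore mu << nu.

yes


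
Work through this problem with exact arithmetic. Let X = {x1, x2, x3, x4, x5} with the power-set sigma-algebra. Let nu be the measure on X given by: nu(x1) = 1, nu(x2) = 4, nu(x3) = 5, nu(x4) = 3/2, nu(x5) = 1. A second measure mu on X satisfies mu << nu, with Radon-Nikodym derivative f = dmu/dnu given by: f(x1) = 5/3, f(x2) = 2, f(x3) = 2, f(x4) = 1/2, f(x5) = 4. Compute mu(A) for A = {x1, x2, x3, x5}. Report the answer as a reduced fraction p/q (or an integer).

By the defining property of the Radon-Nikodym derivative, for every measurable set A,
  mu(A) = integral_A f dnu.
Since nu is a discrete measure concentrated on the atoms of X, the integral over A reduces to the sum
  mu(A) = sum_{x in A} f(x) * nu({x}).
Computing each term:
  x1: f(x1) * nu(x1) = 5/3 * 1 = 5/3.
  x2: f(x2) * nu(x2) = 2 * 4 = 8.
  x3: f(x3) * nu(x3) = 2 * 5 = 10.
  x5: f(x5) * nu(x5) = 4 * 1 = 4.
Summing: mu(A) = 5/3 + 8 + 10 + 4 = 71/3.

71/3


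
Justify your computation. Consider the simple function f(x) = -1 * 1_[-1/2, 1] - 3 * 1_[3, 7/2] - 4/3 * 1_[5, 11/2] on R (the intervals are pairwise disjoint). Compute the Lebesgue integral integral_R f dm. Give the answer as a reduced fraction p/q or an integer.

For a simple function f = sum_i c_i * 1_{A_i} with disjoint A_i,
  integral f dm = sum_i c_i * m(A_i).
Lengths of the A_i:
  m(A_1) = 1 - (-1/2) = 3/2.
  m(A_2) = 7/2 - 3 = 1/2.
  m(A_3) = 11/2 - 5 = 1/2.
Contributions c_i * m(A_i):
  (-1) * (3/2) = -3/2.
  (-3) * (1/2) = -3/2.
  (-4/3) * (1/2) = -2/3.
Total: -3/2 - 3/2 - 2/3 = -11/3.

-11/3


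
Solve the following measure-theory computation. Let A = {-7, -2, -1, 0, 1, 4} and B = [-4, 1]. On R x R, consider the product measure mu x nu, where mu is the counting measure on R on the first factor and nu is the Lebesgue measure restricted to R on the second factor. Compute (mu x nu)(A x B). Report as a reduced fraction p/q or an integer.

For a measurable rectangle A x B, the product measure satisfies
  (mu x nu)(A x B) = mu(A) * nu(B).
  mu(A) = 6.
  nu(B) = 5.
  (mu x nu)(A x B) = 6 * 5 = 30.

30


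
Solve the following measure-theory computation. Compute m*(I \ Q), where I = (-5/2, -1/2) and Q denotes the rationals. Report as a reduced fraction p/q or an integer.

The interval I = (-5/2, -1/2) has m(I) = -1/2 - (-5/2) = 2 (endpoints are measure-zero, so open/closed/half-open agree). Write I = (I cap Q) u (I \ Q). The rationals in I are countable, so m*(I cap Q) = 0 (cover each rational by intervals whose total length is arbitrarily small). By countable subadditivity m*(I) <= m*(I cap Q) + m*(I \ Q), hence m*(I \ Q) >= m(I) = 2. The reverse inequality m*(I \ Q) <= m*(I) = 2 is trivial since (I \ Q) is a subset of I. Therefore m*(I \ Q) = 2.

2


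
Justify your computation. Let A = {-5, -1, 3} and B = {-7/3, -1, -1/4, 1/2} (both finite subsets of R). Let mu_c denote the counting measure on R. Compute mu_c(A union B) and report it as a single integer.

Counting measure on a finite set equals cardinality. By inclusion-exclusion, |A union B| = |A| + |B| - |A cap B|.
|A| = 3, |B| = 4, |A cap B| = 1.
So mu_c(A union B) = 3 + 4 - 1 = 6.

6


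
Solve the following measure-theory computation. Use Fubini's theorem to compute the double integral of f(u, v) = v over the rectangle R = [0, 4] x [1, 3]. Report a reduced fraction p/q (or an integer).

f(u, v) is a tensor product of a function of u and a function of v, and both factors are bounded continuous (hence Lebesgue integrable) on the rectangle, so Fubini's theorem applies:
  integral_R f d(m x m) = (integral_a1^b1 1 du) * (integral_a2^b2 v dv).
Inner integral in u: integral_{0}^{4} 1 du = (4^1 - 0^1)/1
  = 4.
Inner integral in v: integral_{1}^{3} v dv = (3^2 - 1^2)/2
  = 4.
Product: (4) * (4) = 16.

16


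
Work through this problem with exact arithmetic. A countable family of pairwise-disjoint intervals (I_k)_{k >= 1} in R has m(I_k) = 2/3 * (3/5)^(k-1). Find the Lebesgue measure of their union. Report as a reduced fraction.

By countable additivity of the Lebesgue measure on pairwise disjoint measurable sets,
  m(union_{k >= 1} I_k) = sum_{k >= 1} m(I_k) = sum_{k >= 1} a * r^(k-1),
  with a = 2/3 and r = 3/5.
Since 0 < r = 3/5 < 1, the geometric series converges:
  sum_{k >= 1} a * r^(k-1) = a / (1 - r).
  = 2/3 / (1 - 3/5)
  = 2/3 / (2/5)
  = 5/3.

5/3


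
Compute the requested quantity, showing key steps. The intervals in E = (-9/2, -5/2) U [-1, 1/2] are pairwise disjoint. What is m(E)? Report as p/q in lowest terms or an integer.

For pairwise disjoint intervals, m(union_i I_i) = sum_i m(I_i),
and m is invariant under swapping open/closed endpoints (single points have measure 0).
So m(E) = sum_i (b_i - a_i).
  I_1 has length -5/2 - (-9/2) = 2.
  I_2 has length 1/2 - (-1) = 3/2.
Summing:
  m(E) = 2 + 3/2 = 7/2.

7/2


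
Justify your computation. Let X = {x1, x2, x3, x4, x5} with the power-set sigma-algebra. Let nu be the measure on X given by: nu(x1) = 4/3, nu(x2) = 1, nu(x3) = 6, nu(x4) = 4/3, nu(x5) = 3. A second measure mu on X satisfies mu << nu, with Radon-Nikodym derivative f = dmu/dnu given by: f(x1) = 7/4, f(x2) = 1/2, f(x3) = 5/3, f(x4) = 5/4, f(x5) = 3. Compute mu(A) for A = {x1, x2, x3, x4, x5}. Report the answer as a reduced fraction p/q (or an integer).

By the defining property of the Radon-Nikodym derivative, for every measurable set A,
  mu(A) = integral_A f dnu.
Since nu is a discrete measure concentrated on the atoms of X, the integral over A reduces to the sum
  mu(A) = sum_{x in A} f(x) * nu({x}).
Computing each term:
  x1: f(x1) * nu(x1) = 7/4 * 4/3 = 7/3.
  x2: f(x2) * nu(x2) = 1/2 * 1 = 1/2.
  x3: f(x3) * nu(x3) = 5/3 * 6 = 10.
  x4: f(x4) * nu(x4) = 5/4 * 4/3 = 5/3.
  x5: f(x5) * nu(x5) = 3 * 3 = 9.
Summing: mu(A) = 7/3 + 1/2 + 10 + 5/3 + 9 = 47/2.

47/2


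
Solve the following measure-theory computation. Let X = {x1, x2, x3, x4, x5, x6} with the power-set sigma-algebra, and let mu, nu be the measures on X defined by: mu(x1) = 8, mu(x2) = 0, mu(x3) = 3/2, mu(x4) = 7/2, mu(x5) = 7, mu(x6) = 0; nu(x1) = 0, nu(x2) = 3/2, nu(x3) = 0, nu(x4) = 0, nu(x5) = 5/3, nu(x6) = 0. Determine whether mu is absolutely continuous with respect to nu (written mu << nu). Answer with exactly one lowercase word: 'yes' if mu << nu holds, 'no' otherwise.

mu << nu means: every nu-null measurable set is also mu-null; equivalently, for every atom x, if nu({x}) = 0 then mu({x}) = 0.
Checking each atom:
  x1: nu = 0, mu = 8 > 0 -> violates mu << nu.
  x2: nu = 3/2 > 0 -> no constraint.
  x3: nu = 0, mu = 3/2 > 0 -> violates mu << nu.
  x4: nu = 0, mu = 7/2 > 0 -> violates mu << nu.
  x5: nu = 5/3 > 0 -> no constraint.
  x6: nu = 0, mu = 0 -> consistent with mu << nu.
The atom(s) x1, x3, x4 violate the condition (nu = 0 but mu > 0). Therefore mu is NOT absolutely continuous w.r.t. nu.

no


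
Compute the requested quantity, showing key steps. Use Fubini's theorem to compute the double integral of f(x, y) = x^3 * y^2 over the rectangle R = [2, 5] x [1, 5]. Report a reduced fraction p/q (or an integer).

f(x, y) is a tensor product of a function of x and a function of y, and both factors are bounded continuous (hence Lebesgue integrable) on the rectangle, so Fubini's theorem applies:
  integral_R f d(m x m) = (integral_a1^b1 x^3 dx) * (integral_a2^b2 y^2 dy).
Inner integral in x: integral_{2}^{5} x^3 dx = (5^4 - 2^4)/4
  = 609/4.
Inner integral in y: integral_{1}^{5} y^2 dy = (5^3 - 1^3)/3
  = 124/3.
Product: (609/4) * (124/3) = 6293.

6293


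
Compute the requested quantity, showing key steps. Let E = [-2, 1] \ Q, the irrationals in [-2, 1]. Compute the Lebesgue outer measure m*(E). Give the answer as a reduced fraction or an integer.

The interval I = [-2, 1] has m(I) = 1 - (-2) = 3 (endpoints are measure-zero, so open/closed/half-open agree). Write I = (I cap Q) u (I \ Q). The rationals in I are countable, so m*(I cap Q) = 0 (cover each rational by intervals whose total length is arbitrarily small). By countable subadditivity m*(I) <= m*(I cap Q) + m*(I \ Q), hence m*(I \ Q) >= m(I) = 3. The reverse inequality m*(I \ Q) <= m*(I) = 3 is trivial since (I \ Q) is a subset of I. Therefore m*(I \ Q) = 3.

3


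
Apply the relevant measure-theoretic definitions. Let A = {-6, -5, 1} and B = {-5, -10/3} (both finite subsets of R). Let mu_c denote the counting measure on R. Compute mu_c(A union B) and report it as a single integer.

Counting measure on a finite set equals cardinality. By inclusion-exclusion, |A union B| = |A| + |B| - |A cap B|.
|A| = 3, |B| = 2, |A cap B| = 1.
So mu_c(A union B) = 3 + 2 - 1 = 4.

4


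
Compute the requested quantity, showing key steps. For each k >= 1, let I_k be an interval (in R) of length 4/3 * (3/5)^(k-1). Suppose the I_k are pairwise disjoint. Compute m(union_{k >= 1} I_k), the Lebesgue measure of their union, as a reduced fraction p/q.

By countable additivity of the Lebesgue measure on pairwise disjoint measurable sets,
  m(union_{k >= 1} I_k) = sum_{k >= 1} m(I_k) = sum_{k >= 1} a * r^(k-1),
  with a = 4/3 and r = 3/5.
Since 0 < r = 3/5 < 1, the geometric series converges:
  sum_{k >= 1} a * r^(k-1) = a / (1 - r).
  = 4/3 / (1 - 3/5)
  = 4/3 / (2/5)
  = 10/3.

10/3


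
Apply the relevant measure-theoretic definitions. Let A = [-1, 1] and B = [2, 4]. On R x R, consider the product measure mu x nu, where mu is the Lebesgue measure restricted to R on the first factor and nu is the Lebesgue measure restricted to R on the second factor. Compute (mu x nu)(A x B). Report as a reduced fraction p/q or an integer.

For a measurable rectangle A x B, the product measure satisfies
  (mu x nu)(A x B) = mu(A) * nu(B).
  mu(A) = 2.
  nu(B) = 2.
  (mu x nu)(A x B) = 2 * 2 = 4.

4


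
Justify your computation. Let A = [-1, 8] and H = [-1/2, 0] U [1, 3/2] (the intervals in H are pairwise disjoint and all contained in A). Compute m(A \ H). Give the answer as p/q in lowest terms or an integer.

The ambient interval has length m(A) = 8 - (-1) = 9.
Since the holes are disjoint and sit inside A, by finite additivity
  m(H) = sum_i (b_i - a_i), and m(A \ H) = m(A) - m(H).
Computing the hole measures:
  m(H_1) = 0 - (-1/2) = 1/2.
  m(H_2) = 3/2 - 1 = 1/2.
Summed: m(H) = 1/2 + 1/2 = 1.
So m(A \ H) = 9 - 1 = 8.

8


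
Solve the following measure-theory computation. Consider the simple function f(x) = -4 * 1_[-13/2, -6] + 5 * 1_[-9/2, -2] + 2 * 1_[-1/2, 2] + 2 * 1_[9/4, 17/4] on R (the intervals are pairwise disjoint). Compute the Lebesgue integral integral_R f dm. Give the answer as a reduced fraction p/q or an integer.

For a simple function f = sum_i c_i * 1_{A_i} with disjoint A_i,
  integral f dm = sum_i c_i * m(A_i).
Lengths of the A_i:
  m(A_1) = -6 - (-13/2) = 1/2.
  m(A_2) = -2 - (-9/2) = 5/2.
  m(A_3) = 2 - (-1/2) = 5/2.
  m(A_4) = 17/4 - 9/4 = 2.
Contributions c_i * m(A_i):
  (-4) * (1/2) = -2.
  (5) * (5/2) = 25/2.
  (2) * (5/2) = 5.
  (2) * (2) = 4.
Total: -2 + 25/2 + 5 + 4 = 39/2.

39/2


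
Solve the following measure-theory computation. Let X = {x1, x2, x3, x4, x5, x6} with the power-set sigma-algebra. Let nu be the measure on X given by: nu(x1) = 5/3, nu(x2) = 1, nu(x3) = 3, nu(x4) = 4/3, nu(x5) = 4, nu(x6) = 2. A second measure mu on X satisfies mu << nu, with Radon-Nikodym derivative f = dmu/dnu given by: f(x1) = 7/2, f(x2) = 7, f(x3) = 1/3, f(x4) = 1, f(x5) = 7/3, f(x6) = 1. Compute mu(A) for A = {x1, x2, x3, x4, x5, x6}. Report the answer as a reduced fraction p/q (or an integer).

By the defining property of the Radon-Nikodym derivative, for every measurable set A,
  mu(A) = integral_A f dnu.
Since nu is a discrete measure concentrated on the atoms of X, the integral over A reduces to the sum
  mu(A) = sum_{x in A} f(x) * nu({x}).
Computing each term:
  x1: f(x1) * nu(x1) = 7/2 * 5/3 = 35/6.
  x2: f(x2) * nu(x2) = 7 * 1 = 7.
  x3: f(x3) * nu(x3) = 1/3 * 3 = 1.
  x4: f(x4) * nu(x4) = 1 * 4/3 = 4/3.
  x5: f(x5) * nu(x5) = 7/3 * 4 = 28/3.
  x6: f(x6) * nu(x6) = 1 * 2 = 2.
Summing: mu(A) = 35/6 + 7 + 1 + 4/3 + 28/3 + 2 = 53/2.

53/2


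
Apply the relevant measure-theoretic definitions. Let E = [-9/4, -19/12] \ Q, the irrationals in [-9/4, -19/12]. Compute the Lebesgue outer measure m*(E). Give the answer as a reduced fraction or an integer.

The interval I = [-9/4, -19/12] has m(I) = -19/12 - (-9/4) = 2/3 (endpoints are measure-zero, so open/closed/half-open agree). Write I = (I cap Q) u (I \ Q). The rationals in I are countable, so m*(I cap Q) = 0 (cover each rational by intervals whose total length is arbitrarily small). By countable subadditivity m*(I) <= m*(I cap Q) + m*(I \ Q), hence m*(I \ Q) >= m(I) = 2/3. The reverse inequality m*(I \ Q) <= m*(I) = 2/3 is trivial since (I \ Q) is a subset of I. Therefore m*(I \ Q) = 2/3.

2/3


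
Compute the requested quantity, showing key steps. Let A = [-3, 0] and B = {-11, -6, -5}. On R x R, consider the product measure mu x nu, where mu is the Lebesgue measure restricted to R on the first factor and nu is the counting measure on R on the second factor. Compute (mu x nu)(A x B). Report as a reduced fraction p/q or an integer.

For a measurable rectangle A x B, the product measure satisfies
  (mu x nu)(A x B) = mu(A) * nu(B).
  mu(A) = 3.
  nu(B) = 3.
  (mu x nu)(A x B) = 3 * 3 = 9.

9


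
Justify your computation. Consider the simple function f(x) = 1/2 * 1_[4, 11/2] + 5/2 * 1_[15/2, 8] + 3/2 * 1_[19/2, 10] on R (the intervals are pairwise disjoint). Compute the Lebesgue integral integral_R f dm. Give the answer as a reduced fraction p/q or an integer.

For a simple function f = sum_i c_i * 1_{A_i} with disjoint A_i,
  integral f dm = sum_i c_i * m(A_i).
Lengths of the A_i:
  m(A_1) = 11/2 - 4 = 3/2.
  m(A_2) = 8 - 15/2 = 1/2.
  m(A_3) = 10 - 19/2 = 1/2.
Contributions c_i * m(A_i):
  (1/2) * (3/2) = 3/4.
  (5/2) * (1/2) = 5/4.
  (3/2) * (1/2) = 3/4.
Total: 3/4 + 5/4 + 3/4 = 11/4.

11/4


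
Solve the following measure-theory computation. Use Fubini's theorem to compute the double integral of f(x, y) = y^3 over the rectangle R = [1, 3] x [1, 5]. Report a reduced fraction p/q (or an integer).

f(x, y) is a tensor product of a function of x and a function of y, and both factors are bounded continuous (hence Lebesgue integrable) on the rectangle, so Fubini's theorem applies:
  integral_R f d(m x m) = (integral_a1^b1 1 dx) * (integral_a2^b2 y^3 dy).
Inner integral in x: integral_{1}^{3} 1 dx = (3^1 - 1^1)/1
  = 2.
Inner integral in y: integral_{1}^{5} y^3 dy = (5^4 - 1^4)/4
  = 156.
Product: (2) * (156) = 312.

312


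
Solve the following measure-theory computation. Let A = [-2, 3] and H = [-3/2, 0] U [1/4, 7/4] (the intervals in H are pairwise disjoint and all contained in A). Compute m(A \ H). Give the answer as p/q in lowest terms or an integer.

The ambient interval has length m(A) = 3 - (-2) = 5.
Since the holes are disjoint and sit inside A, by finite additivity
  m(H) = sum_i (b_i - a_i), and m(A \ H) = m(A) - m(H).
Computing the hole measures:
  m(H_1) = 0 - (-3/2) = 3/2.
  m(H_2) = 7/4 - 1/4 = 3/2.
Summed: m(H) = 3/2 + 3/2 = 3.
So m(A \ H) = 5 - 3 = 2.

2


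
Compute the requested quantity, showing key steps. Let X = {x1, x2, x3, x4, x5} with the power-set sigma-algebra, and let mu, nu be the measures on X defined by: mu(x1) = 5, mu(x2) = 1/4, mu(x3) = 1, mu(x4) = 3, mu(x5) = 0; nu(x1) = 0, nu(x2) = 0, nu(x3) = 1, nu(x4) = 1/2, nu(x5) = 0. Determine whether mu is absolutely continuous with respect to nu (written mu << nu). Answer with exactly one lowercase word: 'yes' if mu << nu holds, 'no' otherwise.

mu << nu means: every nu-null measurable set is also mu-null; equivalently, for every atom x, if nu({x}) = 0 then mu({x}) = 0.
Checking each atom:
  x1: nu = 0, mu = 5 > 0 -> violates mu << nu.
  x2: nu = 0, mu = 1/4 > 0 -> violates mu << nu.
  x3: nu = 1 > 0 -> no constraint.
  x4: nu = 1/2 > 0 -> no constraint.
  x5: nu = 0, mu = 0 -> consistent with mu << nu.
The atom(s) x1, x2 violate the condition (nu = 0 but mu > 0). Therefore mu is NOT absolutely continuous w.r.t. nu.

no


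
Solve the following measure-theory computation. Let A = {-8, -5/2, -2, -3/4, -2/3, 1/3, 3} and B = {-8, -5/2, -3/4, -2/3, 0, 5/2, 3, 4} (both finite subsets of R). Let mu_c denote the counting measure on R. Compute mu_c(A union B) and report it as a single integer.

Counting measure on a finite set equals cardinality. By inclusion-exclusion, |A union B| = |A| + |B| - |A cap B|.
|A| = 7, |B| = 8, |A cap B| = 5.
So mu_c(A union B) = 7 + 8 - 5 = 10.

10


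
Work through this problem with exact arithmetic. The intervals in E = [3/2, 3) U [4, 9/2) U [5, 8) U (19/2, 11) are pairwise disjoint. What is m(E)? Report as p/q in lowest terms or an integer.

For pairwise disjoint intervals, m(union_i I_i) = sum_i m(I_i),
and m is invariant under swapping open/closed endpoints (single points have measure 0).
So m(E) = sum_i (b_i - a_i).
  I_1 has length 3 - 3/2 = 3/2.
  I_2 has length 9/2 - 4 = 1/2.
  I_3 has length 8 - 5 = 3.
  I_4 has length 11 - 19/2 = 3/2.
Summing:
  m(E) = 3/2 + 1/2 + 3 + 3/2 = 13/2.

13/2


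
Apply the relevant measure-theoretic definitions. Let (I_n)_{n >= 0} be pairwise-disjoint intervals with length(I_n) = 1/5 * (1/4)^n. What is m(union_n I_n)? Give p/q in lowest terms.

By countable additivity of the Lebesgue measure on pairwise disjoint measurable sets,
  m(union_{n >= 0} I_n) = sum_{n >= 0} m(I_n) = sum_{n >= 0} a * r^n,
  with a = 1/5 and r = 1/4.
Since 0 < r = 1/4 < 1, the geometric series converges:
  sum_{n >= 0} a * r^n = a / (1 - r).
  = 1/5 / (1 - 1/4)
  = 1/5 / (3/4)
  = 4/15.

4/15


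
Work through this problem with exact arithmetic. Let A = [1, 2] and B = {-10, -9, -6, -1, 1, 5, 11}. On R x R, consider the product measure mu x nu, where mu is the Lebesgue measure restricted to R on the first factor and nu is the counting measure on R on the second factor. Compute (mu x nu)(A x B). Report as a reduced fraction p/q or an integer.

For a measurable rectangle A x B, the product measure satisfies
  (mu x nu)(A x B) = mu(A) * nu(B).
  mu(A) = 1.
  nu(B) = 7.
  (mu x nu)(A x B) = 1 * 7 = 7.

7


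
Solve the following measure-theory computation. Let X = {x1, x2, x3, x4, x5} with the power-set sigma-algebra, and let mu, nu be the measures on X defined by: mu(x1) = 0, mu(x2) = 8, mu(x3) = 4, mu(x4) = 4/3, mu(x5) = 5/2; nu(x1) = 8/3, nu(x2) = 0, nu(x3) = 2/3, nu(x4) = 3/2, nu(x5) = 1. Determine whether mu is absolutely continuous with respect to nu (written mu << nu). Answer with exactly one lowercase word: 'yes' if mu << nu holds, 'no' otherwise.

mu << nu means: every nu-null measurable set is also mu-null; equivalently, for every atom x, if nu({x}) = 0 then mu({x}) = 0.
Checking each atom:
  x1: nu = 8/3 > 0 -> no constraint.
  x2: nu = 0, mu = 8 > 0 -> violates mu << nu.
  x3: nu = 2/3 > 0 -> no constraint.
  x4: nu = 3/2 > 0 -> no constraint.
  x5: nu = 1 > 0 -> no constraint.
The atom(s) x2 violate the condition (nu = 0 but mu > 0). Therefore mu is NOT absolutely continuous w.r.t. nu.

no


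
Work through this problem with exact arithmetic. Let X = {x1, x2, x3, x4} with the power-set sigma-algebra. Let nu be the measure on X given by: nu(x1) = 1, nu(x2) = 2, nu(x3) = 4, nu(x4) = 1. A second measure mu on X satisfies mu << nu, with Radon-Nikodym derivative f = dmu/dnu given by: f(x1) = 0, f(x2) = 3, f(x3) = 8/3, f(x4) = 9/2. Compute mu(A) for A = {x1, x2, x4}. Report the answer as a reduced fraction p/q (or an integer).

By the defining property of the Radon-Nikodym derivative, for every measurable set A,
  mu(A) = integral_A f dnu.
Since nu is a discrete measure concentrated on the atoms of X, the integral over A reduces to the sum
  mu(A) = sum_{x in A} f(x) * nu({x}).
Computing each term:
  x1: f(x1) * nu(x1) = 0 * 1 = 0.
  x2: f(x2) * nu(x2) = 3 * 2 = 6.
  x4: f(x4) * nu(x4) = 9/2 * 1 = 9/2.
Summing: mu(A) = 0 + 6 + 9/2 = 21/2.

21/2


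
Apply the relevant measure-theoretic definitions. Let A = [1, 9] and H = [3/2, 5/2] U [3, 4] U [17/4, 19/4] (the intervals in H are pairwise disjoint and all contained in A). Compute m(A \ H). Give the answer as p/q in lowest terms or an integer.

The ambient interval has length m(A) = 9 - 1 = 8.
Since the holes are disjoint and sit inside A, by finite additivity
  m(H) = sum_i (b_i - a_i), and m(A \ H) = m(A) - m(H).
Computing the hole measures:
  m(H_1) = 5/2 - 3/2 = 1.
  m(H_2) = 4 - 3 = 1.
  m(H_3) = 19/4 - 17/4 = 1/2.
Summed: m(H) = 1 + 1 + 1/2 = 5/2.
So m(A \ H) = 8 - 5/2 = 11/2.

11/2


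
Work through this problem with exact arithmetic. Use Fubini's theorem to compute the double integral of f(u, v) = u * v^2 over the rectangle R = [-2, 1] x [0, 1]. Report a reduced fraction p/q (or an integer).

f(u, v) is a tensor product of a function of u and a function of v, and both factors are bounded continuous (hence Lebesgue integrable) on the rectangle, so Fubini's theorem applies:
  integral_R f d(m x m) = (integral_a1^b1 u du) * (integral_a2^b2 v^2 dv).
Inner integral in u: integral_{-2}^{1} u du = (1^2 - (-2)^2)/2
  = -3/2.
Inner integral in v: integral_{0}^{1} v^2 dv = (1^3 - 0^3)/3
  = 1/3.
Product: (-3/2) * (1/3) = -1/2.

-1/2


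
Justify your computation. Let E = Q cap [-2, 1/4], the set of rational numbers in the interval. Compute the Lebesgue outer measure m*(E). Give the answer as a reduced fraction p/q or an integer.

E = Q cap [-2, 1/4] is a subset of Q, which is countable. Enumerate Q = {q_1, q_2, ...}; for any eps > 0, cover q_k by the open interval (q_k - eps/2^(k+1), q_k + eps/2^(k+1)), of length eps/2^k. The total cover length is sum_{k>=1} eps/2^k = eps. Hence m*(E) <= m*(Q) <= eps for every eps > 0, and since outer measure is non-negative, m*(E) = 0.

0


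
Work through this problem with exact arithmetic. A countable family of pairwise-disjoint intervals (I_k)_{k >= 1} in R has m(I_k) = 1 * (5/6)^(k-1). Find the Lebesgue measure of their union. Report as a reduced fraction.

By countable additivity of the Lebesgue measure on pairwise disjoint measurable sets,
  m(union_{k >= 1} I_k) = sum_{k >= 1} m(I_k) = sum_{k >= 1} a * r^(k-1),
  with a = 1 and r = 5/6.
Since 0 < r = 5/6 < 1, the geometric series converges:
  sum_{k >= 1} a * r^(k-1) = a / (1 - r).
  = 1 / (1 - 5/6)
  = 1 / (1/6)
  = 6.

6


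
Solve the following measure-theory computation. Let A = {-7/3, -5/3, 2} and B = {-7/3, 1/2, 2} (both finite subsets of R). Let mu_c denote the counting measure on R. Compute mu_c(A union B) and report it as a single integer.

Counting measure on a finite set equals cardinality. By inclusion-exclusion, |A union B| = |A| + |B| - |A cap B|.
|A| = 3, |B| = 3, |A cap B| = 2.
So mu_c(A union B) = 3 + 3 - 2 = 4.

4


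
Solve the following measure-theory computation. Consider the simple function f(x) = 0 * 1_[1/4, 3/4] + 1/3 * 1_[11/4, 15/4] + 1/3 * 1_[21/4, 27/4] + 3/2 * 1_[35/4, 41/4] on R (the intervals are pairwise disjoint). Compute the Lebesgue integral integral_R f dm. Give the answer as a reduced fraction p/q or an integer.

For a simple function f = sum_i c_i * 1_{A_i} with disjoint A_i,
  integral f dm = sum_i c_i * m(A_i).
Lengths of the A_i:
  m(A_1) = 3/4 - 1/4 = 1/2.
  m(A_2) = 15/4 - 11/4 = 1.
  m(A_3) = 27/4 - 21/4 = 3/2.
  m(A_4) = 41/4 - 35/4 = 3/2.
Contributions c_i * m(A_i):
  (0) * (1/2) = 0.
  (1/3) * (1) = 1/3.
  (1/3) * (3/2) = 1/2.
  (3/2) * (3/2) = 9/4.
Total: 0 + 1/3 + 1/2 + 9/4 = 37/12.

37/12


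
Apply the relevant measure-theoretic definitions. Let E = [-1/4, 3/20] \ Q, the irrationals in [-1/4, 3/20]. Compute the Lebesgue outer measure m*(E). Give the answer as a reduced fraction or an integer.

The interval I = [-1/4, 3/20] has m(I) = 3/20 - (-1/4) = 2/5 (endpoints are measure-zero, so open/closed/half-open agree). Write I = (I cap Q) u (I \ Q). The rationals in I are countable, so m*(I cap Q) = 0 (cover each rational by intervals whose total length is arbitrarily small). By countable subadditivity m*(I) <= m*(I cap Q) + m*(I \ Q), hence m*(I \ Q) >= m(I) = 2/5. The reverse inequality m*(I \ Q) <= m*(I) = 2/5 is trivial since (I \ Q) is a subset of I. Therefore m*(I \ Q) = 2/5.

2/5


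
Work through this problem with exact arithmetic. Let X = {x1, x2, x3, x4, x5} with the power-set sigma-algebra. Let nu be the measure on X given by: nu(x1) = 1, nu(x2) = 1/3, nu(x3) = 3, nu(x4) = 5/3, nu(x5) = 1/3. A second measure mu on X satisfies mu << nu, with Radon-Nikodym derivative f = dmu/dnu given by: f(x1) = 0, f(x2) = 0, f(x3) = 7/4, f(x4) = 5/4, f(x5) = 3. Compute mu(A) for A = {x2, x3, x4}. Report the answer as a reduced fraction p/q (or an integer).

By the defining property of the Radon-Nikodym derivative, for every measurable set A,
  mu(A) = integral_A f dnu.
Since nu is a discrete measure concentrated on the atoms of X, the integral over A reduces to the sum
  mu(A) = sum_{x in A} f(x) * nu({x}).
Computing each term:
  x2: f(x2) * nu(x2) = 0 * 1/3 = 0.
  x3: f(x3) * nu(x3) = 7/4 * 3 = 21/4.
  x4: f(x4) * nu(x4) = 5/4 * 5/3 = 25/12.
Summing: mu(A) = 0 + 21/4 + 25/12 = 22/3.

22/3


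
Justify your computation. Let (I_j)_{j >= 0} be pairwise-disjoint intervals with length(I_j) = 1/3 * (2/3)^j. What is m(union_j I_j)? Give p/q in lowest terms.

By countable additivity of the Lebesgue measure on pairwise disjoint measurable sets,
  m(union_{j >= 0} I_j) = sum_{j >= 0} m(I_j) = sum_{j >= 0} a * r^j,
  with a = 1/3 and r = 2/3.
Since 0 < r = 2/3 < 1, the geometric series converges:
  sum_{j >= 0} a * r^j = a / (1 - r).
  = 1/3 / (1 - 2/3)
  = 1/3 / (1/3)
  = 1.

1


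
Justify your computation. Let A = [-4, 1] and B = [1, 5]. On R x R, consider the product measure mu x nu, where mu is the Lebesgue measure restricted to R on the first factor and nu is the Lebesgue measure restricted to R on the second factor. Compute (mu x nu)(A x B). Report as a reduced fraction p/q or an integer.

For a measurable rectangle A x B, the product measure satisfies
  (mu x nu)(A x B) = mu(A) * nu(B).
  mu(A) = 5.
  nu(B) = 4.
  (mu x nu)(A x B) = 5 * 4 = 20.

20


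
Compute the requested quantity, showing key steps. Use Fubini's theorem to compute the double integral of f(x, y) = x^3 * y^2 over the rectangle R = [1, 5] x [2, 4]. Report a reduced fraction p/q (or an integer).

f(x, y) is a tensor product of a function of x and a function of y, and both factors are bounded continuous (hence Lebesgue integrable) on the rectangle, so Fubini's theorem applies:
  integral_R f d(m x m) = (integral_a1^b1 x^3 dx) * (integral_a2^b2 y^2 dy).
Inner integral in x: integral_{1}^{5} x^3 dx = (5^4 - 1^4)/4
  = 156.
Inner integral in y: integral_{2}^{4} y^2 dy = (4^3 - 2^3)/3
  = 56/3.
Product: (156) * (56/3) = 2912.

2912


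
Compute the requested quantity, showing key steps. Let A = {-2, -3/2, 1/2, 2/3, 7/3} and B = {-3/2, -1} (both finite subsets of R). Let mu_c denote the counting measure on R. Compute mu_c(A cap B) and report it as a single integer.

Counting measure on a finite set equals cardinality. mu_c(A cap B) = |A cap B| (elements appearing in both).
Enumerating the elements of A that also lie in B gives 1 element(s).
So mu_c(A cap B) = 1.

1


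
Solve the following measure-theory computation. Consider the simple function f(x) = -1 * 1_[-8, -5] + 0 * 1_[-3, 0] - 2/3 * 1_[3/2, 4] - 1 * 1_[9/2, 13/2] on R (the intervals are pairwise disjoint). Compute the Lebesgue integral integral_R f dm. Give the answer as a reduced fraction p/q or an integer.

For a simple function f = sum_i c_i * 1_{A_i} with disjoint A_i,
  integral f dm = sum_i c_i * m(A_i).
Lengths of the A_i:
  m(A_1) = -5 - (-8) = 3.
  m(A_2) = 0 - (-3) = 3.
  m(A_3) = 4 - 3/2 = 5/2.
  m(A_4) = 13/2 - 9/2 = 2.
Contributions c_i * m(A_i):
  (-1) * (3) = -3.
  (0) * (3) = 0.
  (-2/3) * (5/2) = -5/3.
  (-1) * (2) = -2.
Total: -3 + 0 - 5/3 - 2 = -20/3.

-20/3


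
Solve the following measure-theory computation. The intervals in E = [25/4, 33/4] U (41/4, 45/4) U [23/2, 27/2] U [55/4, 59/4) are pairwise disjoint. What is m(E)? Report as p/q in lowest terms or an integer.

For pairwise disjoint intervals, m(union_i I_i) = sum_i m(I_i),
and m is invariant under swapping open/closed endpoints (single points have measure 0).
So m(E) = sum_i (b_i - a_i).
  I_1 has length 33/4 - 25/4 = 2.
  I_2 has length 45/4 - 41/4 = 1.
  I_3 has length 27/2 - 23/2 = 2.
  I_4 has length 59/4 - 55/4 = 1.
Summing:
  m(E) = 2 + 1 + 2 + 1 = 6.

6


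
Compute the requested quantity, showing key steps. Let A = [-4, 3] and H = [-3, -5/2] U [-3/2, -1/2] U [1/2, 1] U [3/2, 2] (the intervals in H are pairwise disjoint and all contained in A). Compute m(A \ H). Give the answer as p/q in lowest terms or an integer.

The ambient interval has length m(A) = 3 - (-4) = 7.
Since the holes are disjoint and sit inside A, by finite additivity
  m(H) = sum_i (b_i - a_i), and m(A \ H) = m(A) - m(H).
Computing the hole measures:
  m(H_1) = -5/2 - (-3) = 1/2.
  m(H_2) = -1/2 - (-3/2) = 1.
  m(H_3) = 1 - 1/2 = 1/2.
  m(H_4) = 2 - 3/2 = 1/2.
Summed: m(H) = 1/2 + 1 + 1/2 + 1/2 = 5/2.
So m(A \ H) = 7 - 5/2 = 9/2.

9/2


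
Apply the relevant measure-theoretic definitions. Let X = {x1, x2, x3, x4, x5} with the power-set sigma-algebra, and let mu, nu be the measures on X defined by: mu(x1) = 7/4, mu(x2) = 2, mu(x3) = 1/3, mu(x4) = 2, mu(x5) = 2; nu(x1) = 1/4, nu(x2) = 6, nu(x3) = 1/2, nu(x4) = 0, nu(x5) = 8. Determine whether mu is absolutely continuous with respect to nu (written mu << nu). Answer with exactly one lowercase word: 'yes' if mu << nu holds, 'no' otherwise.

mu << nu means: every nu-null measurable set is also mu-null; equivalently, for every atom x, if nu({x}) = 0 then mu({x}) = 0.
Checking each atom:
  x1: nu = 1/4 > 0 -> no constraint.
  x2: nu = 6 > 0 -> no constraint.
  x3: nu = 1/2 > 0 -> no constraint.
  x4: nu = 0, mu = 2 > 0 -> violates mu << nu.
  x5: nu = 8 > 0 -> no constraint.
The atom(s) x4 violate the condition (nu = 0 but mu > 0). Therefore mu is NOT absolutely continuous w.r.t. nu.

no


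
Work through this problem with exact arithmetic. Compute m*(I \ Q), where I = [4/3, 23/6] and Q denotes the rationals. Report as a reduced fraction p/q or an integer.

The interval I = [4/3, 23/6] has m(I) = 23/6 - 4/3 = 5/2 (endpoints are measure-zero, so open/closed/half-open agree). Write I = (I cap Q) u (I \ Q). The rationals in I are countable, so m*(I cap Q) = 0 (cover each rational by intervals whose total length is arbitrarily small). By countable subadditivity m*(I) <= m*(I cap Q) + m*(I \ Q), hence m*(I \ Q) >= m(I) = 5/2. The reverse inequality m*(I \ Q) <= m*(I) = 5/2 is trivial since (I \ Q) is a subset of I. Therefore m*(I \ Q) = 5/2.

5/2


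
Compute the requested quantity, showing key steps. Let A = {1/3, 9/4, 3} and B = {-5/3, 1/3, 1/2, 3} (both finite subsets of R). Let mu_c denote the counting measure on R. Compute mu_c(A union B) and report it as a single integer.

Counting measure on a finite set equals cardinality. By inclusion-exclusion, |A union B| = |A| + |B| - |A cap B|.
|A| = 3, |B| = 4, |A cap B| = 2.
So mu_c(A union B) = 3 + 4 - 2 = 5.

5


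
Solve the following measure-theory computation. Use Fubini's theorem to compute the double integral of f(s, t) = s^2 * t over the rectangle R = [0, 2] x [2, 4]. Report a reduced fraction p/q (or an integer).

f(s, t) is a tensor product of a function of s and a function of t, and both factors are bounded continuous (hence Lebesgue integrable) on the rectangle, so Fubini's theorem applies:
  integral_R f d(m x m) = (integral_a1^b1 s^2 ds) * (integral_a2^b2 t dt).
Inner integral in s: integral_{0}^{2} s^2 ds = (2^3 - 0^3)/3
  = 8/3.
Inner integral in t: integral_{2}^{4} t dt = (4^2 - 2^2)/2
  = 6.
Product: (8/3) * (6) = 16.

16


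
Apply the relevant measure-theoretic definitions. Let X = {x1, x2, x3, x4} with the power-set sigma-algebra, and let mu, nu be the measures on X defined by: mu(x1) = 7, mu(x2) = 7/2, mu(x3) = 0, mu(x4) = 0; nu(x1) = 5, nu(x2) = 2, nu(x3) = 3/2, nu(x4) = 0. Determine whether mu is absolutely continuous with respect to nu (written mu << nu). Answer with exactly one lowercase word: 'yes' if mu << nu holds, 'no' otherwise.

mu << nu means: every nu-null measurable set is also mu-null; equivalently, for every atom x, if nu({x}) = 0 then mu({x}) = 0.
Checking each atom:
  x1: nu = 5 > 0 -> no constraint.
  x2: nu = 2 > 0 -> no constraint.
  x3: nu = 3/2 > 0 -> no constraint.
  x4: nu = 0, mu = 0 -> consistent with mu << nu.
No atom violates the condition. Therefore mu << nu.

yes


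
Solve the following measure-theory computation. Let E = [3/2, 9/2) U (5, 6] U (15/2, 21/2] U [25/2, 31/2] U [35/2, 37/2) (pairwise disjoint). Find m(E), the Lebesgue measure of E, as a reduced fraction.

For pairwise disjoint intervals, m(union_i I_i) = sum_i m(I_i),
and m is invariant under swapping open/closed endpoints (single points have measure 0).
So m(E) = sum_i (b_i - a_i).
  I_1 has length 9/2 - 3/2 = 3.
  I_2 has length 6 - 5 = 1.
  I_3 has length 21/2 - 15/2 = 3.
  I_4 has length 31/2 - 25/2 = 3.
  I_5 has length 37/2 - 35/2 = 1.
Summing:
  m(E) = 3 + 1 + 3 + 3 + 1 = 11.

11


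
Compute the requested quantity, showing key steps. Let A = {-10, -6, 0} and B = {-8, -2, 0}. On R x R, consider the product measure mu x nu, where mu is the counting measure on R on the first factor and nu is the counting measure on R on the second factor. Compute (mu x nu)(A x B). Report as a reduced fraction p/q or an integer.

For a measurable rectangle A x B, the product measure satisfies
  (mu x nu)(A x B) = mu(A) * nu(B).
  mu(A) = 3.
  nu(B) = 3.
  (mu x nu)(A x B) = 3 * 3 = 9.

9


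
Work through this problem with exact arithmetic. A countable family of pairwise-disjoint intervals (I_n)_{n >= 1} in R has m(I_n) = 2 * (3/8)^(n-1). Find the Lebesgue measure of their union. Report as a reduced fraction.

By countable additivity of the Lebesgue measure on pairwise disjoint measurable sets,
  m(union_{n >= 1} I_n) = sum_{n >= 1} m(I_n) = sum_{n >= 1} a * r^(n-1),
  with a = 2 and r = 3/8.
Since 0 < r = 3/8 < 1, the geometric series converges:
  sum_{n >= 1} a * r^(n-1) = a / (1 - r).
  = 2 / (1 - 3/8)
  = 2 / (5/8)
  = 16/5.

16/5


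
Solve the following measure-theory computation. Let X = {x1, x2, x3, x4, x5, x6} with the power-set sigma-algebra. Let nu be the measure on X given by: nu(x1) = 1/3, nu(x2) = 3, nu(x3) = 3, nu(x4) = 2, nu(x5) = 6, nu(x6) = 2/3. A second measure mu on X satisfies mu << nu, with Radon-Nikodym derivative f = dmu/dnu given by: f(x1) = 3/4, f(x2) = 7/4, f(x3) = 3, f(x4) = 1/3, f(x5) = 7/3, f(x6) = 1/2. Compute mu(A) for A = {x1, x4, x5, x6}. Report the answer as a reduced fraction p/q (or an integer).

By the defining property of the Radon-Nikodym derivative, for every measurable set A,
  mu(A) = integral_A f dnu.
Since nu is a discrete measure concentrated on the atoms of X, the integral over A reduces to the sum
  mu(A) = sum_{x in A} f(x) * nu({x}).
Computing each term:
  x1: f(x1) * nu(x1) = 3/4 * 1/3 = 1/4.
  x4: f(x4) * nu(x4) = 1/3 * 2 = 2/3.
  x5: f(x5) * nu(x5) = 7/3 * 6 = 14.
  x6: f(x6) * nu(x6) = 1/2 * 2/3 = 1/3.
Summing: mu(A) = 1/4 + 2/3 + 14 + 1/3 = 61/4.

61/4


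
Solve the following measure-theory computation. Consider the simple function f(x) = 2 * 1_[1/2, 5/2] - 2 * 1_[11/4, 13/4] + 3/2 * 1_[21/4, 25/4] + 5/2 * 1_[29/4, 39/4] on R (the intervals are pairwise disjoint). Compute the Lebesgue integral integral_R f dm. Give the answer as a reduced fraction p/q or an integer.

For a simple function f = sum_i c_i * 1_{A_i} with disjoint A_i,
  integral f dm = sum_i c_i * m(A_i).
Lengths of the A_i:
  m(A_1) = 5/2 - 1/2 = 2.
  m(A_2) = 13/4 - 11/4 = 1/2.
  m(A_3) = 25/4 - 21/4 = 1.
  m(A_4) = 39/4 - 29/4 = 5/2.
Contributions c_i * m(A_i):
  (2) * (2) = 4.
  (-2) * (1/2) = -1.
  (3/2) * (1) = 3/2.
  (5/2) * (5/2) = 25/4.
Total: 4 - 1 + 3/2 + 25/4 = 43/4.

43/4


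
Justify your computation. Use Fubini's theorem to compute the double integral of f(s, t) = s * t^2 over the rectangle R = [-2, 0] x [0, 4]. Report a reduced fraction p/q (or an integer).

f(s, t) is a tensor product of a function of s and a function of t, and both factors are bounded continuous (hence Lebesgue integrable) on the rectangle, so Fubini's theorem applies:
  integral_R f d(m x m) = (integral_a1^b1 s ds) * (integral_a2^b2 t^2 dt).
Inner integral in s: integral_{-2}^{0} s ds = (0^2 - (-2)^2)/2
  = -2.
Inner integral in t: integral_{0}^{4} t^2 dt = (4^3 - 0^3)/3
  = 64/3.
Product: (-2) * (64/3) = -128/3.

-128/3


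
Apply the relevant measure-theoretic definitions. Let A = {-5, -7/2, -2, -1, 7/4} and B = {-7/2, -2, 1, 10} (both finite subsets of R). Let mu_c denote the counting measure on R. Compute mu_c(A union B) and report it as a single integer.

Counting measure on a finite set equals cardinality. By inclusion-exclusion, |A union B| = |A| + |B| - |A cap B|.
|A| = 5, |B| = 4, |A cap B| = 2.
So mu_c(A union B) = 5 + 4 - 2 = 7.

7


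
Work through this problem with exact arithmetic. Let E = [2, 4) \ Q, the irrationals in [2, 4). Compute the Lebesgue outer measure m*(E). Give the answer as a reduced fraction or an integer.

The interval I = [2, 4) has m(I) = 4 - 2 = 2 (endpoints are measure-zero, so open/closed/half-open agree). Write I = (I cap Q) u (I \ Q). The rationals in I are countable, so m*(I cap Q) = 0 (cover each rational by intervals whose total length is arbitrarily small). By countable subadditivity m*(I) <= m*(I cap Q) + m*(I \ Q), hence m*(I \ Q) >= m(I) = 2. The reverse inequality m*(I \ Q) <= m*(I) = 2 is trivial since (I \ Q) is a subset of I. Therefore m*(I \ Q) = 2.

2


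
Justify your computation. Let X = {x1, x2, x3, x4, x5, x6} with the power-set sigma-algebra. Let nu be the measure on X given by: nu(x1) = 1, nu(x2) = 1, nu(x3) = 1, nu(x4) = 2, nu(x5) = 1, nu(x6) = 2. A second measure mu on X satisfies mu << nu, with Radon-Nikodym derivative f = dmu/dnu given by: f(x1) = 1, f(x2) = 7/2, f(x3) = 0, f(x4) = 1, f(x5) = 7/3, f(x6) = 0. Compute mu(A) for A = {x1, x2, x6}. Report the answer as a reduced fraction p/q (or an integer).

By the defining property of the Radon-Nikodym derivative, for every measurable set A,
  mu(A) = integral_A f dnu.
Since nu is a discrete measure concentrated on the atoms of X, the integral over A reduces to the sum
  mu(A) = sum_{x in A} f(x) * nu({x}).
Computing each term:
  x1: f(x1) * nu(x1) = 1 * 1 = 1.
  x2: f(x2) * nu(x2) = 7/2 * 1 = 7/2.
  x6: f(x6) * nu(x6) = 0 * 2 = 0.
Summing: mu(A) = 1 + 7/2 + 0 = 9/2.

9/2


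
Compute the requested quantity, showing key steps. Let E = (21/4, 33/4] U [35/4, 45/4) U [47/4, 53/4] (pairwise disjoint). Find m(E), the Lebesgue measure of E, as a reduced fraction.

For pairwise disjoint intervals, m(union_i I_i) = sum_i m(I_i),
and m is invariant under swapping open/closed endpoints (single points have measure 0).
So m(E) = sum_i (b_i - a_i).
  I_1 has length 33/4 - 21/4 = 3.
  I_2 has length 45/4 - 35/4 = 5/2.
  I_3 has length 53/4 - 47/4 = 3/2.
Summing:
  m(E) = 3 + 5/2 + 3/2 = 7.

7


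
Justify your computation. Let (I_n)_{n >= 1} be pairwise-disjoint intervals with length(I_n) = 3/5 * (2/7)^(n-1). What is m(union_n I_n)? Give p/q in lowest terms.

By countable additivity of the Lebesgue measure on pairwise disjoint measurable sets,
  m(union_{n >= 1} I_n) = sum_{n >= 1} m(I_n) = sum_{n >= 1} a * r^(n-1),
  with a = 3/5 and r = 2/7.
Since 0 < r = 2/7 < 1, the geometric series converges:
  sum_{n >= 1} a * r^(n-1) = a / (1 - r).
  = 3/5 / (1 - 2/7)
  = 3/5 / (5/7)
  = 21/25.

21/25
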